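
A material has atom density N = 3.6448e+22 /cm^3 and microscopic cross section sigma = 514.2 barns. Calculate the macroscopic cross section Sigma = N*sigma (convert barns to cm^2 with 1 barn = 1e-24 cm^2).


Sigma = N * sigma_barns * 1e-24
Sigma = 3.6448e+22 * 514.2 * 1e-24
Sigma = 18.742 /cm

18.742


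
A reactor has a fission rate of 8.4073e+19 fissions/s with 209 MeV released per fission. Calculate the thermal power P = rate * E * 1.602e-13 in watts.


P = fission_rate * E_MeV * 1.602e-13
P = 8.4073e+19 * 209 * 1.602e-13
P = 2.8149e+09 W

2.8149e+09


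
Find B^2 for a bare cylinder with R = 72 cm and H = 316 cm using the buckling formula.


B^2 = (2.405/R)^2 + (pi/H)^2
B^2 = (2.405/72)^2 + (pi/316)^2
B^2 = 0.0012146 /cm^2

0.0012146


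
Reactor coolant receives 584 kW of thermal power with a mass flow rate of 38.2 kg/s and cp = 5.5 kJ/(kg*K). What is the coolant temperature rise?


dT = Q / (m_dot * cp)
dT = 584 / (38.2 * 5.5)
dT = 2.7796 C

2.7796


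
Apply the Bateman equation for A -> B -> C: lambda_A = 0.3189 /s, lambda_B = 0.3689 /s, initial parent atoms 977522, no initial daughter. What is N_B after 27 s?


N_B(t) = lambda_A * N_A0 / (lambda_B - lambda_A) * [exp(-lambda_A*t) - exp(-lambda_B*t)]
exp(-0.3189*27) = 1.822192e-04; exp(-0.3689*27) = 4.723856e-05
N_B = 0.3189 * 977522 / (0.3689 - 0.3189) * (1.822192e-04 - 4.723856e-05)
N_B = 841.56

841.56


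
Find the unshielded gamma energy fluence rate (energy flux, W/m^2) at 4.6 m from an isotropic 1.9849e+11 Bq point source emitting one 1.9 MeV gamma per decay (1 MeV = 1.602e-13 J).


psi = A * E * 1.602e-13 / (4*pi*r^2)
psi = 1.9849e+11 * 1.9 * 1.602e-13 / (4*pi*4.6^2)
psi = 2.2721e-04 W/m^2

2.2721e-04


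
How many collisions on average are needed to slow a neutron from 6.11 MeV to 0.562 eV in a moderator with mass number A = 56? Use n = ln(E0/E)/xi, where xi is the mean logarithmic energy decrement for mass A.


xi = 1 + (A-1)^2/(2A)*ln((A-1)/(A+1)) = 0.03529286 (for A = 56)
n = ln(E0/E) / xi
n = ln(6.11e6 / 0.562) / 0.03529286
n = ln(1.087189e+07) / 0.03529286 = 459.06

459.06


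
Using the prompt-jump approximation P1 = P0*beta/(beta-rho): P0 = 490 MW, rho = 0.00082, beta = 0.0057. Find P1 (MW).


P1/P0 = beta / (beta - rho)
P1/P0 = 0.0057 / (0.0057 - 0.00082) = 1.168033
P1 = 490 * 1.168033 = 572.34 MW

572.34


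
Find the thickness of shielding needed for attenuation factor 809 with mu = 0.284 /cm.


x = ln(factor) / mu
x = ln(809) / 0.284
x = 23.577 cm

23.577


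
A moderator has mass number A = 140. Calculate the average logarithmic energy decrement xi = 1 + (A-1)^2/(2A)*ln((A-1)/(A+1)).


xi = 1 + (A-1)^2/(2A) * ln((A-1)/(A+1))
xi = 1 + (140-1)^2/(2*140) * ln((140-1)/(140 +1))
xi = 0.014218

0.014218


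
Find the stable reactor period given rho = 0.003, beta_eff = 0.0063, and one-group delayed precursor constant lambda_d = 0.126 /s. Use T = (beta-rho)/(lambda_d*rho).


T = (beta - rho) / (lambda_d * rho)
T = (0.0063 - 0.003) / (0.126 * 0.003)
T = 8.7302 s

8.7302


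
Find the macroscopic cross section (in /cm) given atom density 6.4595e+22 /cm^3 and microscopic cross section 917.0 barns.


Sigma = N * sigma_barns * 1e-24
Sigma = 6.4595e+22 * 917.0 * 1e-24
Sigma = 59.234 /cm

59.234


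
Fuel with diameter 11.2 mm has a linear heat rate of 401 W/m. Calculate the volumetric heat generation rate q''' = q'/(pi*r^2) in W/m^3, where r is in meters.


r = D / 2 / 1000 = 11.2 / 2 / 1000 = 0.0056 m
q''' = q' / (pi * r^2)
q''' = 401 / (pi * 0.0056^2)
q''' = 4.0702e+06 W/m^3

4.0702e+06


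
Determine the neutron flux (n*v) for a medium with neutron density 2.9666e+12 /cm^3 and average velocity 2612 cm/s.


phi = n * v
phi = 2.9666e+12 * 2612
phi = 7.7488e+15 /cm^2/s

7.7488e+15


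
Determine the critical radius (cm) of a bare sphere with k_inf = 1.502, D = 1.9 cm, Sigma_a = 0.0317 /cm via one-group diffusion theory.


L^2 = D / Sigma_a = 1.9 / 0.0317 = 59.93691 cm^2
B_m^2 = (k_inf - 1) / L^2 = (1.502 - 1) / 59.93691 = 0.008375473 /cm^2
For a bare sphere: B_g = pi/R, so R_c = pi / sqrt(B_m^2)
R_c = pi / sqrt(0.008375473) = 34.328 cm

34.328


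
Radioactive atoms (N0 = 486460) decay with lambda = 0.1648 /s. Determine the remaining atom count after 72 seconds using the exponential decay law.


N = N0 * exp(-lambda * t)
N = 486460 * exp(-0.1648 * 72)
N = 3.4189

3.4189


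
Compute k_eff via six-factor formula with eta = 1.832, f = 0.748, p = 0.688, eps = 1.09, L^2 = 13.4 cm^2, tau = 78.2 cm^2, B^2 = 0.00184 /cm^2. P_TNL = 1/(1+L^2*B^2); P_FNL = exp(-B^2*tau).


k_inf = eta*f*p*eps = 1.832*0.748*0.688*1.09 = 1.027642
P_TNL = 1/(1 + L^2*B^2) = 1/(1 + 13.4*0.00184) = 0.9759373
P_FNL = exp(-B^2*tau) = exp(-0.00184*78.2) = 0.8659847
k_eff = k_inf * P_TNL * P_FNL = 1.027642 * 0.9759373 * 0.8659847
k_eff = 0.86851

0.86851


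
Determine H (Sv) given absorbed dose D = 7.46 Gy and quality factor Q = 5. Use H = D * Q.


H = D * Q
H = 7.46 * 5
H = 37.300 Sv

37.300


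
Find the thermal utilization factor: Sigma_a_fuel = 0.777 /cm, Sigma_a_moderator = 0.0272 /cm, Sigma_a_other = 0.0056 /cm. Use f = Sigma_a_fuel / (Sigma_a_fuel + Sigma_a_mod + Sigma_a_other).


f = Sigma_a_fuel / (Sigma_a_fuel + Sigma_a_mod + Sigma_a_other)
f = 0.777 / (0.777 + 0.0272 + 0.0056)
f = 0.95950

0.95950


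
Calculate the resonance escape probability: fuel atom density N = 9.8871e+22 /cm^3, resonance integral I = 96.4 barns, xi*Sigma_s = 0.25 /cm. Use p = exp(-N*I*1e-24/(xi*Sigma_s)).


p = exp(-N * I * 1e-24 / (xi*Sigma_s))
p = exp(-9.8871e+22 * 96.4 * 1e-24 / 0.25)
p = 2.7712e-17

2.7712e-17


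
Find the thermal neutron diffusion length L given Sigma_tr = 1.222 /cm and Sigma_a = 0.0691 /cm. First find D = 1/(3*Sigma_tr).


D = 1 / (3 * Sigma_tr) = 1 / (3 * 1.222) = 0.2727769 cm
L = sqrt(D / Sigma_a)
L = sqrt(0.2727769 / 0.0691)
L = 1.9868 cm

1.9868


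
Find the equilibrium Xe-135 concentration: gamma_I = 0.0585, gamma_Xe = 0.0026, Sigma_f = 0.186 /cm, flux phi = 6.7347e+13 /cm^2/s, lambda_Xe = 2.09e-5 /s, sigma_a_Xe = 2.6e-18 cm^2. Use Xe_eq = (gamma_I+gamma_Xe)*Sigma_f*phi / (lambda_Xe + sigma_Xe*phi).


Xe_eq = (gamma_I + gamma_Xe) * Sigma_f * phi / (lambda_Xe + sigma_Xe * phi)
Numerator = (0.0585 + 0.0026) * 0.186 * 6.7347e+13 = 7.653717e+11
Denominator = 2.09e-5 + 2.6e-18 * 6.7347e+13 = 1.960022e-04
Xe_eq = 7.653717e+11 / 1.960022e-04 = 3.9049e+15 /cm^3

3.9049e+15


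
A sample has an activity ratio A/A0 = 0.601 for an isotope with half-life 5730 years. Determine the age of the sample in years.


lambda = ln(2) / t_half = ln(2) / 5730 = 1.209681e-04 /yr
t = -ln(A/A0) / lambda
t = -ln(0.601) / 1.209681e-04
t = 4209.0 yr

4209.0


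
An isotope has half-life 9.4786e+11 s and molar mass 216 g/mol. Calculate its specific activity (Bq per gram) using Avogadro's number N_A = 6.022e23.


lambda = ln(2) / t_half = ln(2) / 9.4786e+11 = 7.312759e-13 /s
SA = lambda * N_A / M
SA = 7.312759e-13 * 6.022e23 / 216
SA = 2.0388e+09 Bq/g

2.0388e+09


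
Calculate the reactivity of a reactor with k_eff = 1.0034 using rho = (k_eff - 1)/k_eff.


rho = (k_eff - 1) / k_eff
rho = (1.0034 - 1) / 1.0034
rho = 0.0033885

0.0033885


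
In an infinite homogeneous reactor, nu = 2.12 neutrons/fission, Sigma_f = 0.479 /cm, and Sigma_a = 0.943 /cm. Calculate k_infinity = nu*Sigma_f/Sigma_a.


k_inf = nu * Sigma_f / Sigma_a
k_inf = 2.12 * 0.479 / 0.943
k_inf = 1.0769

1.0769


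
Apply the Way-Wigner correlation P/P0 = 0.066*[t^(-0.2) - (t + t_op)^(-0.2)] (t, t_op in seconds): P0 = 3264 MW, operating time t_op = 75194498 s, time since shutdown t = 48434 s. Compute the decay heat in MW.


P/P0 = 0.066 * [t^(-0.2) - (t + t_op)^(-0.2)]
P/P0 = 0.066 * [48434^(-0.2) - (48434 + 75194498)^(-0.2)]
P/P0 = 0.066 * [0.1156032 - 0.02658930] = 0.005874917
P = 3264 * 0.005874917 = 19.176 MW

19.176


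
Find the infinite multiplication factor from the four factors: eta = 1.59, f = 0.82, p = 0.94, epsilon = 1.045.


k_inf = eta * f * p * epsilon
k_inf = 1.59 * 0.82 * 0.94 * 1.045
k_inf = 1.2807

1.2807


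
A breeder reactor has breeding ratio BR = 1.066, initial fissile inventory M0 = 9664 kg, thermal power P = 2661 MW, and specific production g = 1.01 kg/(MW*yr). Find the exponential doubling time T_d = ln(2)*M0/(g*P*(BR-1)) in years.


Breeding gain G = BR - 1 = 1.066 - 1 = 0.066
Fissile production rate = g * P * G = 1.01 * 2661 * 0.066 = 177.38226 kg/yr
T_d = ln(2) * M0 / (g * P * G)
T_d = ln(2) * 9664 / 177.38226 = 37.763 yr

37.763


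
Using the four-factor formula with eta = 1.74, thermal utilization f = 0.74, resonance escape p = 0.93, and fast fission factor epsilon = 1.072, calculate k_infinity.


k_inf = eta * f * p * epsilon
k_inf = 1.74 * 0.74 * 0.93 * 1.072
k_inf = 1.2837

1.2837


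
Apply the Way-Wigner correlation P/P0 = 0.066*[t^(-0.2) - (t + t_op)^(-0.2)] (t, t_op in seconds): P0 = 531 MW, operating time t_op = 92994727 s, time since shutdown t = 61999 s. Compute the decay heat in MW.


P/P0 = 0.066 * [t^(-0.2) - (t + t_op)^(-0.2)]
P/P0 = 0.066 * [61999^(-0.2) - (61999 + 92994727)^(-0.2)]
P/P0 = 0.066 * [0.1100330 - 0.02548299] = 0.005580301
P = 531 * 0.005580301 = 2.9631 MW

2.9631


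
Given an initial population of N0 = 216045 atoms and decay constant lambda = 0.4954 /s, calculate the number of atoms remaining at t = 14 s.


N = N0 * exp(-lambda * t)
N = 216045 * exp(-0.4954 * 14)
N = 210.11

210.11


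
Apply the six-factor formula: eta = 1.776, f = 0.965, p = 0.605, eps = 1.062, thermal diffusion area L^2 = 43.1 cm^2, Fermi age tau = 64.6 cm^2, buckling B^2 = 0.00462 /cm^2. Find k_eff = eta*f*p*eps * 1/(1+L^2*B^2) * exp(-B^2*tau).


k_inf = eta*f*p*eps = 1.776*0.965*0.605*1.062 = 1.101159
P_TNL = 1/(1 + L^2*B^2) = 1/(1 + 43.1*0.00462) = 0.8339435
P_FNL = exp(-B^2*tau) = exp(-0.00462*64.6) = 0.7419659
k_eff = k_inf * P_TNL * P_FNL = 1.101159 * 0.8339435 * 0.7419659
k_eff = 0.68135

0.68135


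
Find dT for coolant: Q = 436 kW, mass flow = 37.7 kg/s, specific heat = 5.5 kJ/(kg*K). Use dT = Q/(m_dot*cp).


dT = Q / (m_dot * cp)
dT = 436 / (37.7 * 5.5)
dT = 2.1027 C

2.1027


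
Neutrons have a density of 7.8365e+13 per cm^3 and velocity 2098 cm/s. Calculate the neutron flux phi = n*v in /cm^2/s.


phi = n * v
phi = 7.8365e+13 * 2098
phi = 1.6441e+17 /cm^2/s

1.6441e+17


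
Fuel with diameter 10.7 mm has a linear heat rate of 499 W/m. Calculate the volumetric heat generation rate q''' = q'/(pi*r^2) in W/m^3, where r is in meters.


r = D / 2 / 1000 = 10.7 / 2 / 1000 = 0.00535 m
q''' = q' / (pi * r^2)
q''' = 499 / (pi * 0.00535^2)
q''' = 5.5494e+06 W/m^3

5.5494e+06


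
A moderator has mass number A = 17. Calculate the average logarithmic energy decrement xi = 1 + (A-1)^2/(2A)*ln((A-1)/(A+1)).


xi = 1 + (A-1)^2/(2A) * ln((A-1)/(A+1))
xi = 1 + (17-1)^2/(2*17) * ln((17-1)/(17 +1))
xi = 0.11316

0.11316


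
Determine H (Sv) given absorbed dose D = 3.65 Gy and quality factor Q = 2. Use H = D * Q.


H = D * Q
H = 3.65 * 2
H = 7.3000 Sv

7.3000


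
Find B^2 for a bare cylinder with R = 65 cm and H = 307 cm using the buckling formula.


B^2 = (2.405/R)^2 + (pi/H)^2
B^2 = (2.405/65)^2 + (pi/307)^2
B^2 = 0.0014737 /cm^2

0.0014737


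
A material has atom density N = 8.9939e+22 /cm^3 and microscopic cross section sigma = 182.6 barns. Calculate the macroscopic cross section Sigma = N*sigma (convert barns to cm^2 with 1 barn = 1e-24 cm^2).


Sigma = N * sigma_barns * 1e-24
Sigma = 8.9939e+22 * 182.6 * 1e-24
Sigma = 16.423 /cm

16.423


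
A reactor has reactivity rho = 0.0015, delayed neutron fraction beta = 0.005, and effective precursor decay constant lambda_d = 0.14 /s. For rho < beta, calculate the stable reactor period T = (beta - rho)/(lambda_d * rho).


T = (beta - rho) / (lambda_d * rho)
T = (0.005 - 0.0015) / (0.14 * 0.0015)
T = 16.667 s

16.667


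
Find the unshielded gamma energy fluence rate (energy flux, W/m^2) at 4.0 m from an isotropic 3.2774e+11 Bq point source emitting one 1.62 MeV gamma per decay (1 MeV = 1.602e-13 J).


psi = A * E * 1.602e-13 / (4*pi*r^2)
psi = 3.2774e+11 * 1.62 * 1.602e-13 / (4*pi*4.0^2)
psi = 4.2304e-04 W/m^2

4.2304e-04


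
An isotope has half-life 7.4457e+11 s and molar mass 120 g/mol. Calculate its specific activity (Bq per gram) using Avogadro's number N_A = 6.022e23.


lambda = ln(2) / t_half = ln(2) / 7.4457e+11 = 9.309362e-13 /s
SA = lambda * N_A / M
SA = 9.309362e-13 * 6.022e23 / 120
SA = 4.6717e+09 Bq/g

4.6717e+09


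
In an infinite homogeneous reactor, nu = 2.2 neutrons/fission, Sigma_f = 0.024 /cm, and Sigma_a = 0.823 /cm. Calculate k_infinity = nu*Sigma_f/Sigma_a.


k_inf = nu * Sigma_f / Sigma_a
k_inf = 2.2 * 0.024 / 0.823
k_inf = 0.064156

0.064156


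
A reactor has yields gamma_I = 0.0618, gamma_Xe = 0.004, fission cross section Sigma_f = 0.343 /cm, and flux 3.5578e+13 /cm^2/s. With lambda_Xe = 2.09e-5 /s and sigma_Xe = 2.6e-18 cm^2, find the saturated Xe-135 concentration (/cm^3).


Xe_eq = (gamma_I + gamma_Xe) * Sigma_f * phi / (lambda_Xe + sigma_Xe * phi)
Numerator = (0.0618 + 0.004) * 0.343 * 3.5578e+13 = 8.029741e+11
Denominator = 2.09e-5 + 2.6e-18 * 3.5578e+13 = 1.134028e-04
Xe_eq = 8.029741e+11 / 1.134028e-04 = 7.0807e+15 /cm^3

7.0807e+15


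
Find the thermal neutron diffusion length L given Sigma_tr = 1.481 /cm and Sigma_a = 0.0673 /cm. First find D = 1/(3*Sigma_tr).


D = 1 / (3 * Sigma_tr) = 1 / (3 * 1.481) = 0.2250731 cm
L = sqrt(D / Sigma_a)
L = sqrt(0.2250731 / 0.0673)
L = 1.8287 cm

1.8287


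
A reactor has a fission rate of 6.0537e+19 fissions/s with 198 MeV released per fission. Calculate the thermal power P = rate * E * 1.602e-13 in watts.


P = fission_rate * E_MeV * 1.602e-13
P = 6.0537e+19 * 198 * 1.602e-13
P = 1.9202e+09 W

1.9202e+09


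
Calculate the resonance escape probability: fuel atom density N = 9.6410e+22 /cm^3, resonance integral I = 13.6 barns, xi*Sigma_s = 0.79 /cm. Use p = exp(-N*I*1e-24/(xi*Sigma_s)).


p = exp(-N * I * 1e-24 / (xi*Sigma_s))
p = exp(-9.6410e+22 * 13.6 * 1e-24 / 0.79)
p = 0.19019

0.19019


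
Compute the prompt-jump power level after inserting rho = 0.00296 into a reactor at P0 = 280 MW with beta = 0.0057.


P1/P0 = beta / (beta - rho)
P1/P0 = 0.0057 / (0.0057 - 0.00296) = 2.080292
P1 = 280 * 2.080292 = 582.48 MW

582.48


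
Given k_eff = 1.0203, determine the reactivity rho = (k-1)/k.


rho = (k_eff - 1) / k_eff
rho = (1.0203 - 1) / 1.0203
rho = 0.019896

0.019896


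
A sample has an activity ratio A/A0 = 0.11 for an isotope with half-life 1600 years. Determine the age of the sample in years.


lambda = ln(2) / t_half = ln(2) / 1600 = 4.332170e-04 /yr
t = -ln(A/A0) / lambda
t = -ln(0.11) / 4.332170e-04
t = 5095.1 yr

5095.1


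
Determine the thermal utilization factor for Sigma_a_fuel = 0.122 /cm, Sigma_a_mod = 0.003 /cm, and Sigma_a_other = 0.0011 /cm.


f = Sigma_a_fuel / (Sigma_a_fuel + Sigma_a_mod + Sigma_a_other)
f = 0.122 / (0.122 + 0.003 + 0.0011)
f = 0.96749

0.96749


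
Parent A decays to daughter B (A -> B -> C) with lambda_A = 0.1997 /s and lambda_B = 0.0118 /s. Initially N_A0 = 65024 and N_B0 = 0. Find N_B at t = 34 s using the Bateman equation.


N_B(t) = lambda_A * N_A0 / (lambda_B - lambda_A) * [exp(-lambda_A*t) - exp(-lambda_B*t)]
exp(-0.1997*34) = 0.001125194; exp(-0.0118*34) = 0.6695161
N_B = 0.1997 * 65024 / (0.0118 - 0.1997) * (0.001125194 - 0.6695161)
N_B = 46191

46191


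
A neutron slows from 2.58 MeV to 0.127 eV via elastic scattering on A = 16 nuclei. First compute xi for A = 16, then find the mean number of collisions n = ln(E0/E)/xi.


xi = 1 + (A-1)^2/(2A)*ln((A-1)/(A+1)) = 0.1199467 (for A = 16)
n = ln(E0/E) / xi
n = ln(2.58e6 / 0.127) / 0.1199467
n = ln(2.031496e+07) / 0.1199467 = 140.29

140.29


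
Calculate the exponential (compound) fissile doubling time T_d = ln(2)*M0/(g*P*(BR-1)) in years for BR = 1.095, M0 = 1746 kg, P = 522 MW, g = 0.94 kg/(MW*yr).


Breeding gain G = BR - 1 = 1.095 - 1 = 0.095
Fissile production rate = g * P * G = 0.94 * 522 * 0.095 = 46.6146 kg/yr
T_d = ln(2) * M0 / (g * P * G)
T_d = ln(2) * 1746 / 46.6146 = 25.963 yr

25.963


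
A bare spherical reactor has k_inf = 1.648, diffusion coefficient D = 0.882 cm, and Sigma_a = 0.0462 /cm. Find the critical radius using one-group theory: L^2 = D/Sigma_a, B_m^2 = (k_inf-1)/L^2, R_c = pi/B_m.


L^2 = D / Sigma_a = 0.882 / 0.0462 = 19.09091 cm^2
B_m^2 = (k_inf - 1) / L^2 = (1.648 - 1) / 19.09091 = 0.03394286 /cm^2
For a bare sphere: B_g = pi/R, so R_c = pi / sqrt(B_m^2)
R_c = pi / sqrt(0.03394286) = 17.052 cm

17.052


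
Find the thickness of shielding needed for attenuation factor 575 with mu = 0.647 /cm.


x = ln(factor) / mu
x = ln(575) / 0.647
x = 9.8213 cm

9.8213


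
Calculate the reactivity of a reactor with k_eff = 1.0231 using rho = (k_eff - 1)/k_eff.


rho = (k_eff - 1) / k_eff
rho = (1.0231 - 1) / 1.0231
rho = 0.022578

0.022578


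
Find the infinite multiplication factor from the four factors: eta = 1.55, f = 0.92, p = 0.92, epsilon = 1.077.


k_inf = eta * f * p * epsilon
k_inf = 1.55 * 0.92 * 0.92 * 1.077
k_inf = 1.4129

1.4129


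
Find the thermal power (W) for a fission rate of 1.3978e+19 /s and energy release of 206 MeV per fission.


P = fission_rate * E_MeV * 1.602e-13
P = 1.3978e+19 * 206 * 1.602e-13
P = 4.6129e+08 W

4.6129e+08


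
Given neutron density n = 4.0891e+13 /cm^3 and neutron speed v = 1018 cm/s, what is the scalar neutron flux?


phi = n * v
phi = 4.0891e+13 * 1018
phi = 4.1627e+16 /cm^2/s

4.1627e+16


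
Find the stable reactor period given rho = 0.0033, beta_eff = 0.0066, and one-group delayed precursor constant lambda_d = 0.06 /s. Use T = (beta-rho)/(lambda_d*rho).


T = (beta - rho) / (lambda_d * rho)
T = (0.0066 - 0.0033) / (0.06 * 0.0033)
T = 16.667 s

16.667


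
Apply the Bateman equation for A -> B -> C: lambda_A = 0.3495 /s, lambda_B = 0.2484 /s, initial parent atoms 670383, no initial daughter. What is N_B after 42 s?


N_B(t) = lambda_A * N_A0 / (lambda_B - lambda_A) * [exp(-lambda_A*t) - exp(-lambda_B*t)]
exp(-0.3495*42) = 4.216881e-07; exp(-0.2484*42) = 2.945049e-05
N_B = 0.3495 * 670383 / (0.2484 - 0.3495) * (4.216881e-07 - 2.945049e-05)
N_B = 67.274

67.274


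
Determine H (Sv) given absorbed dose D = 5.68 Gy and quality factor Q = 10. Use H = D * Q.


H = D * Q
H = 5.68 * 10
H = 56.800 Sv

56.800


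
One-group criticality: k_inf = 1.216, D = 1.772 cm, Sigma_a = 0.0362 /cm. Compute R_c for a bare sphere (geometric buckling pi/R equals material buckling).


L^2 = D / Sigma_a = 1.772 / 0.0362 = 48.95028 cm^2
B_m^2 = (k_inf - 1) / L^2 = (1.216 - 1) / 48.95028 = 0.004412641 /cm^2
For a bare sphere: B_g = pi/R, so R_c = pi / sqrt(B_m^2)
R_c = pi / sqrt(0.004412641) = 47.293 cm

47.293


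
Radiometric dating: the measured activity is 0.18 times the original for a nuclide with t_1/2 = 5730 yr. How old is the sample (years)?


lambda = ln(2) / t_half = ln(2) / 5730 = 1.209681e-04 /yr
t = -ln(A/A0) / lambda
t = -ln(0.18) / 1.209681e-04
t = 14176 yr

14176


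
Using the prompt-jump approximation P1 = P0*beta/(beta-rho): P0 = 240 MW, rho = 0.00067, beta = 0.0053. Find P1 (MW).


P1/P0 = beta / (beta - rho)
P1/P0 = 0.0053 / (0.0053 - 0.00067) = 1.144708
P1 = 240 * 1.144708 = 274.73 MW

274.73


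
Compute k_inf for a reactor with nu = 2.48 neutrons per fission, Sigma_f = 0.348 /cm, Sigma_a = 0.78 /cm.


k_inf = nu * Sigma_f / Sigma_a
k_inf = 2.48 * 0.348 / 0.78
k_inf = 1.1065

1.1065


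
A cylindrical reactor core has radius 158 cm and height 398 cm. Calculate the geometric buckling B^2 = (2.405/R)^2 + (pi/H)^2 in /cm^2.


B^2 = (2.405/R)^2 + (pi/H)^2
B^2 = (2.405/158)^2 + (pi/398)^2
B^2 = 2.9400e-04 /cm^2

2.9400e-04


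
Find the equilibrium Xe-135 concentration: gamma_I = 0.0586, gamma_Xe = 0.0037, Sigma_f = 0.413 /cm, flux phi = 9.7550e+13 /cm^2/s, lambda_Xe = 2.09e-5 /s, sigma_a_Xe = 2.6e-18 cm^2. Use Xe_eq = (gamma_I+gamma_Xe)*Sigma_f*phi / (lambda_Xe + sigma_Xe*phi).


Xe_eq = (gamma_I + gamma_Xe) * Sigma_f * phi / (lambda_Xe + sigma_Xe * phi)
Numerator = (0.0586 + 0.0037) * 0.413 * 9.7550e+13 = 2.509952e+12
Denominator = 2.09e-5 + 2.6e-18 * 9.7550e+13 = 2.745300e-04
Xe_eq = 2.509952e+12 / 2.745300e-04 = 9.1427e+15 /cm^3

9.1427e+15


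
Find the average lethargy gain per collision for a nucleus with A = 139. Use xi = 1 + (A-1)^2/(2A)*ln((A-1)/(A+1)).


xi = 1 + (A-1)^2/(2A) * ln((A-1)/(A+1))
xi = 1 + (139-1)^2/(2*139) * ln((139-1)/(139 +1))
xi = 0.014320

0.014320


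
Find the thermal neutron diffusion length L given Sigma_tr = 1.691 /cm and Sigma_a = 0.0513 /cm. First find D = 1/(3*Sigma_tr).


D = 1 / (3 * Sigma_tr) = 1 / (3 * 1.691) = 0.1971220 cm
L = sqrt(D / Sigma_a)
L = sqrt(0.1971220 / 0.0513)
L = 1.9602 cm

1.9602


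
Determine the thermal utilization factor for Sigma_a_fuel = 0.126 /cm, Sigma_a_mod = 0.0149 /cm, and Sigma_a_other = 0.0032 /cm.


f = Sigma_a_fuel / (Sigma_a_fuel + Sigma_a_mod + Sigma_a_other)
f = 0.126 / (0.126 + 0.0149 + 0.0032)
f = 0.87439

0.87439


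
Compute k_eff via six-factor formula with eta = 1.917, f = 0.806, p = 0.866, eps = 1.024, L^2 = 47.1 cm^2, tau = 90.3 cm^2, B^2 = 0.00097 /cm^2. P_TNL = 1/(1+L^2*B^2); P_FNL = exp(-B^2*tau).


k_inf = eta*f*p*eps = 1.917*0.806*0.866*1.024 = 1.370172
P_TNL = 1/(1 + L^2*B^2) = 1/(1 + 47.1*0.00097) = 0.9563091
P_FNL = exp(-B^2*tau) = exp(-0.00097*90.3) = 0.9161355
k_eff = k_inf * P_TNL * P_FNL = 1.370172 * 0.9563091 * 0.9161355
k_eff = 1.2004

1.2004


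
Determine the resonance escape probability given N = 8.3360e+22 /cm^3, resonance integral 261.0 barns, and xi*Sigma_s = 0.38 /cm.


p = exp(-N * I * 1e-24 / (xi*Sigma_s))
p = exp(-8.3360e+22 * 261.0 * 1e-24 / 0.38)
p = 1.3627e-25

1.3627e-25


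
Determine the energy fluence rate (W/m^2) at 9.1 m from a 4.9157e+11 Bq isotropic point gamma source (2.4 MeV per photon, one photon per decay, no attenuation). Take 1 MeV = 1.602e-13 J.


psi = A * E * 1.602e-13 / (4*pi*r^2)
psi = 4.9157e+11 * 2.4 * 1.602e-13 / (4*pi*9.1^2)
psi = 1.8162e-04 W/m^2

1.8162e-04


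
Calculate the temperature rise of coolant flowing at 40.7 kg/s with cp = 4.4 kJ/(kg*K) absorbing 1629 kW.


dT = Q / (m_dot * cp)
dT = 1629 / (40.7 * 4.4)
dT = 9.0965 C

9.0965


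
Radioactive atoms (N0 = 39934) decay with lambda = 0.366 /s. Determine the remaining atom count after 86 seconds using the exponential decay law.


N = N0 * exp(-lambda * t)
N = 39934 * exp(-0.366 * 86)
N = 8.5406e-10

8.5406e-10


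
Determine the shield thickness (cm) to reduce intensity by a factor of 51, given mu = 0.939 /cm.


x = ln(factor) / mu
x = ln(51) / 0.939
x = 4.1872 cm

4.1872


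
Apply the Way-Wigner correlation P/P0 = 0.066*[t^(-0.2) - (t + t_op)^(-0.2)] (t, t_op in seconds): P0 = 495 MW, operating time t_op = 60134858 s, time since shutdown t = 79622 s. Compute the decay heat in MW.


P/P0 = 0.066 * [t^(-0.2) - (t + t_op)^(-0.2)]
P/P0 = 0.066 * [79622^(-0.2) - (79622 + 60134858)^(-0.2)]
P/P0 = 0.066 * [0.1046630 - 0.02780096] = 0.005072895
P = 495 * 0.005072895 = 2.5111 MW

2.5111


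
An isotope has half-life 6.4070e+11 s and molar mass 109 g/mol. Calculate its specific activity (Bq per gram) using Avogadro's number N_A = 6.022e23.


lambda = ln(2) / t_half = ln(2) / 6.4070e+11 = 1.081859e-12 /s
SA = lambda * N_A / M
SA = 1.081859e-12 * 6.022e23 / 109
SA = 5.9770e+09 Bq/g

5.9770e+09


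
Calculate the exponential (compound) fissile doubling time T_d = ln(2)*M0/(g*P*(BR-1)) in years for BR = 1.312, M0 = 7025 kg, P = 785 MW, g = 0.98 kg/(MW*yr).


Breeding gain G = BR - 1 = 1.312 - 1 = 0.312
Fissile production rate = g * P * G = 0.98 * 785 * 0.312 = 240.0216 kg/yr
T_d = ln(2) * M0 / (g * P * G)
T_d = ln(2) * 7025 / 240.0216 = 20.287 yr

20.287


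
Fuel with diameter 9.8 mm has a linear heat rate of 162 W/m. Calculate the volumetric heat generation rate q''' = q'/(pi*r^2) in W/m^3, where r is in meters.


r = D / 2 / 1000 = 9.8 / 2 / 1000 = 0.0049 m
q''' = q' / (pi * r^2)
q''' = 162 / (pi * 0.0049^2)
q''' = 2.1477e+06 W/m^3

2.1477e+06


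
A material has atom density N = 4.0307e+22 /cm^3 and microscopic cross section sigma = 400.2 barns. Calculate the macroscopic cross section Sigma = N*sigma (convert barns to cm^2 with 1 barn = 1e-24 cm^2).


Sigma = N * sigma_barns * 1e-24
Sigma = 4.0307e+22 * 400.2 * 1e-24
Sigma = 16.131 /cm

16.131


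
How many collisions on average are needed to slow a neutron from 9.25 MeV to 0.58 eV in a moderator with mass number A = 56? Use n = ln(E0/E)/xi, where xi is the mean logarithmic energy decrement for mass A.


xi = 1 + (A-1)^2/(2A)*ln((A-1)/(A+1)) = 0.03529286 (for A = 56)
n = ln(E0/E) / xi
n = ln(9.25e6 / 0.58) / 0.03529286
n = ln(1.594828e+07) / 0.03529286 = 469.92

469.92


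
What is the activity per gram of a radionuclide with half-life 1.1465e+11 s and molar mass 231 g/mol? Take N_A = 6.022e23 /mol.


lambda = ln(2) / t_half = ln(2) / 1.1465e+11 = 6.045767e-12 /s
SA = lambda * N_A / M
SA = 6.045767e-12 * 6.022e23 / 231
SA = 1.5761e+10 Bq/g

1.5761e+10


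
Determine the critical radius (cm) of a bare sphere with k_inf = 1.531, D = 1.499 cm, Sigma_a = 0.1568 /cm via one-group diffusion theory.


L^2 = D / Sigma_a = 1.499 / 0.1568 = 9.559949 cm^2
B_m^2 = (k_inf - 1) / L^2 = (1.531 - 1) / 9.559949 = 0.05554423 /cm^2
For a bare sphere: B_g = pi/R, so R_c = pi / sqrt(B_m^2)
R_c = pi / sqrt(0.05554423) = 13.330 cm

13.330


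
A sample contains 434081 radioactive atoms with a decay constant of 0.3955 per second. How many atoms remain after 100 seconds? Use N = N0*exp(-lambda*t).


N = N0 * exp(-lambda * t)
N = 434081 * exp(-0.3955 * 100)
N = 2.8922e-12

2.8922e-12


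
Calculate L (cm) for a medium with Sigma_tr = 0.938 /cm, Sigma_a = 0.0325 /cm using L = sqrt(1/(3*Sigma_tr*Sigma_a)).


D = 1 / (3 * Sigma_tr) = 1 / (3 * 0.938) = 0.3553660 cm
L = sqrt(D / Sigma_a)
L = sqrt(0.3553660 / 0.0325)
L = 3.3067 cm

3.3067


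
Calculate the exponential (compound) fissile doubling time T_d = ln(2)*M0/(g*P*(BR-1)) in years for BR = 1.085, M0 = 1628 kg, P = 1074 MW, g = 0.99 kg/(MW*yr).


Breeding gain G = BR - 1 = 1.085 - 1 = 0.085
Fissile production rate = g * P * G = 0.99 * 1074 * 0.085 = 90.3771 kg/yr
T_d = ln(2) * M0 / (g * P * G)
T_d = ln(2) * 1628 / 90.3771 = 12.486 yr

12.486


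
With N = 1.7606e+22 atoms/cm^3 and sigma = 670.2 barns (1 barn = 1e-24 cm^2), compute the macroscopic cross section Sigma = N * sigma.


Sigma = N * sigma_barns * 1e-24
Sigma = 1.7606e+22 * 670.2 * 1e-24
Sigma = 11.800 /cm

11.800


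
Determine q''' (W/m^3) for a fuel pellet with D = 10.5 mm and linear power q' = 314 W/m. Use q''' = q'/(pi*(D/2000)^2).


r = D / 2 / 1000 = 10.5 / 2 / 1000 = 0.00525 m
q''' = q' / (pi * r^2)
q''' = 314 / (pi * 0.00525^2)
q''' = 3.6263e+06 W/m^3

3.6263e+06


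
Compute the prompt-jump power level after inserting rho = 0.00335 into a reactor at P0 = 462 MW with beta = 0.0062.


P1/P0 = beta / (beta - rho)
P1/P0 = 0.0062 / (0.0062 - 0.00335) = 2.175439
P1 = 462 * 2.175439 = 1005.1 MW

1005.1


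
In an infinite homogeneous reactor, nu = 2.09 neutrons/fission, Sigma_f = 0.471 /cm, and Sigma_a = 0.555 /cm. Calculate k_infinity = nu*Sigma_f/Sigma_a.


k_inf = nu * Sigma_f / Sigma_a
k_inf = 2.09 * 0.471 / 0.555
k_inf = 1.7737

1.7737


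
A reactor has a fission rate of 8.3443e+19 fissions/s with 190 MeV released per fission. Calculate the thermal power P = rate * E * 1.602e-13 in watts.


P = fission_rate * E_MeV * 1.602e-13
P = 8.3443e+19 * 190 * 1.602e-13
P = 2.5398e+09 W

2.5398e+09


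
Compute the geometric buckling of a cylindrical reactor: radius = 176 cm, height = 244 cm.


B^2 = (2.405/R)^2 + (pi/H)^2
B^2 = (2.405/176)^2 + (pi/244)^2
B^2 = 3.5250e-04 /cm^2

3.5250e-04


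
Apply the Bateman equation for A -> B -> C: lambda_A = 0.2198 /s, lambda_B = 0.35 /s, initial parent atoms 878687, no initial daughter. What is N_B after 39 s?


N_B(t) = lambda_A * N_A0 / (lambda_B - lambda_A) * [exp(-lambda_A*t) - exp(-lambda_B*t)]
exp(-0.2198*39) = 1.892957e-04; exp(-0.35*39) = 1.179995e-06
N_B = 0.2198 * 878687 / (0.35 - 0.2198) * (1.892957e-04 - 1.179995e-06)
N_B = 279.05

279.05


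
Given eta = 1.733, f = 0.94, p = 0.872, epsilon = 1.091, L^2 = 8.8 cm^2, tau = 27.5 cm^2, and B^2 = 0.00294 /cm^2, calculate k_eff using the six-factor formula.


k_inf = eta*f*p*eps = 1.733*0.94*0.872*1.091 = 1.549771
P_TNL = 1/(1 + L^2*B^2) = 1/(1 + 8.8*0.00294) = 0.9747805
P_FNL = exp(-B^2*tau) = exp(-0.00294*27.5) = 0.9223320
k_eff = k_inf * P_TNL * P_FNL = 1.549771 * 0.9747805 * 0.9223320
k_eff = 1.3934

1.3934


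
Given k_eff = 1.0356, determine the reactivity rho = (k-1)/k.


rho = (k_eff - 1) / k_eff
rho = (1.0356 - 1) / 1.0356
rho = 0.034376

0.034376


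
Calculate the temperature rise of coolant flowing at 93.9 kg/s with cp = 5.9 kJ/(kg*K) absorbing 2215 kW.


dT = Q / (m_dot * cp)
dT = 2215 / (93.9 * 5.9)
dT = 3.9981 C

3.9981


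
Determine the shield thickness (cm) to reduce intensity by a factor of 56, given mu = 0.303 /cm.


x = ln(factor) / mu
x = ln(56) / 0.303
x = 13.285 cm

13.285


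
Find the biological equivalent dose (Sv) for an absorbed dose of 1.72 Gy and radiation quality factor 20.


H = D * Q
H = 1.72 * 20
H = 34.400 Sv

34.400


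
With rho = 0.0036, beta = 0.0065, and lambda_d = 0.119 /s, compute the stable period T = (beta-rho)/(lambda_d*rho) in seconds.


T = (beta - rho) / (lambda_d * rho)
T = (0.0065 - 0.0036) / (0.119 * 0.0036)
T = 6.7694 s

6.7694


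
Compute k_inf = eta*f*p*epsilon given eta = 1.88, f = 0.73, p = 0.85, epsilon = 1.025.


k_inf = eta * f * p * epsilon
k_inf = 1.88 * 0.73 * 0.85 * 1.025
k_inf = 1.1957

1.1957


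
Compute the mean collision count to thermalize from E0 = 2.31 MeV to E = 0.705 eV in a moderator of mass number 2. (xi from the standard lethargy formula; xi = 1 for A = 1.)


xi = 1 + (A-1)^2/(2A)*ln((A-1)/(A+1)) = 0.7253469 (for A = 2)
n = ln(E0/E) / xi
n = ln(2.31e6 / 0.705) / 0.7253469
n = ln(3.276596e+06) / 0.7253469 = 20.683

20.683


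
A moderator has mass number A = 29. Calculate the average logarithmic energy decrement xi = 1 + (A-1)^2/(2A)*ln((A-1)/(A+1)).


xi = 1 + (A-1)^2/(2A) * ln((A-1)/(A+1))
xi = 1 + (29-1)^2/(2*29) * ln((29-1)/(29 +1))
xi = 0.067407

0.067407


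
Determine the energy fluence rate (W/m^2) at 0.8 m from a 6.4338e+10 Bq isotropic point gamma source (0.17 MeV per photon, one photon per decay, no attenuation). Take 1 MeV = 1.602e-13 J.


psi = A * E * 1.602e-13 / (4*pi*r^2)
psi = 6.4338e+10 * 0.17 * 1.602e-13 / (4*pi*0.8^2)
psi = 2.1787e-04 W/m^2

2.1787e-04


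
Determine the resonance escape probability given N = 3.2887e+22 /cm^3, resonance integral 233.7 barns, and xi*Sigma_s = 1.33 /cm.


p = exp(-N * I * 1e-24 / (xi*Sigma_s))
p = exp(-3.2887e+22 * 233.7 * 1e-24 / 1.33)
p = 0.0030927

0.0030927


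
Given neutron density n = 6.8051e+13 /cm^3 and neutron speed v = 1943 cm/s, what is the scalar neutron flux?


phi = n * v
phi = 6.8051e+13 * 1943
phi = 1.3222e+17 /cm^2/s

1.3222e+17


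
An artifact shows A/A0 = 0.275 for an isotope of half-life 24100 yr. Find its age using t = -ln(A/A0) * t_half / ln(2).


lambda = ln(2) / t_half = ln(2) / 24100 = 2.876129e-05 /yr
t = -ln(A/A0) / lambda
t = -ln(0.275) / 2.876129e-05
t = 44886 yr

44886


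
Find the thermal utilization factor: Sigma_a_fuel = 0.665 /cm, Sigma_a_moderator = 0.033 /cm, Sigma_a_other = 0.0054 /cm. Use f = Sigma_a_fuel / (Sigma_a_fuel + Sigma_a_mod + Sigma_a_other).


f = Sigma_a_fuel / (Sigma_a_fuel + Sigma_a_mod + Sigma_a_other)
f = 0.665 / (0.665 + 0.033 + 0.0054)
f = 0.94541

0.94541


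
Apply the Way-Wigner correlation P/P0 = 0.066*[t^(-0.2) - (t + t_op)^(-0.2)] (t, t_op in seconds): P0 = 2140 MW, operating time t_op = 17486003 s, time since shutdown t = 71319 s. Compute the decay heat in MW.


P/P0 = 0.066 * [t^(-0.2) - (t + t_op)^(-0.2)]
P/P0 = 0.066 * [71319^(-0.2) - (71319 + 17486003)^(-0.2)]
P/P0 = 0.066 * [0.1069939 - 0.03557201] = 0.004713845
P = 2140 * 0.004713845 = 10.088 MW

10.088


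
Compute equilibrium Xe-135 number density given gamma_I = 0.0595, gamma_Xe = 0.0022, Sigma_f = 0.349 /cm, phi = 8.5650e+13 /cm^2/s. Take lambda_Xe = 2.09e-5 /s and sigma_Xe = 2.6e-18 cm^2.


Xe_eq = (gamma_I + gamma_Xe) * Sigma_f * phi / (lambda_Xe + sigma_Xe * phi)
Numerator = (0.0595 + 0.0022) * 0.349 * 8.5650e+13 = 1.844327e+12
Denominator = 2.09e-5 + 2.6e-18 * 8.5650e+13 = 2.435900e-04
Xe_eq = 1.844327e+12 / 2.435900e-04 = 7.5714e+15 /cm^3

7.5714e+15


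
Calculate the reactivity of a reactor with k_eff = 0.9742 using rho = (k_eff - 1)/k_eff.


rho = (k_eff - 1) / k_eff
rho = (0.9742 - 1) / 0.9742
rho = -0.026483

-0.026483


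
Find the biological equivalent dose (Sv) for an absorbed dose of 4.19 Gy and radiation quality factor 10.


H = D * Q
H = 4.19 * 10
H = 41.900 Sv

41.900


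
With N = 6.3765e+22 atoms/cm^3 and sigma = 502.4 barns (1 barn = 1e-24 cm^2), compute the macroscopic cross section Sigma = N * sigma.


Sigma = N * sigma_barns * 1e-24
Sigma = 6.3765e+22 * 502.4 * 1e-24
Sigma = 32.036 /cm

32.036


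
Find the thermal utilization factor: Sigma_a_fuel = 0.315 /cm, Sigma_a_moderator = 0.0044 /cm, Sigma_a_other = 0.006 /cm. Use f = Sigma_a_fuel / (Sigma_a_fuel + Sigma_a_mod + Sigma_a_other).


f = Sigma_a_fuel / (Sigma_a_fuel + Sigma_a_mod + Sigma_a_other)
f = 0.315 / (0.315 + 0.0044 + 0.006)
f = 0.96804

0.96804


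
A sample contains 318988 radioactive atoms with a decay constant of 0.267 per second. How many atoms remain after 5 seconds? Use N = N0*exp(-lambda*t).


N = N0 * exp(-lambda * t)
N = 318988 * exp(-0.267 * 5)
N = 83944

83944


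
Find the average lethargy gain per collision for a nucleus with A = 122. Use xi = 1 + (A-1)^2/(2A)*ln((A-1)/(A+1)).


xi = 1 + (A-1)^2/(2A) * ln((A-1)/(A+1))
xi = 1 + (122-1)^2/(2*122) * ln((122-1)/(122 +1))
xi = 0.016304

0.016304


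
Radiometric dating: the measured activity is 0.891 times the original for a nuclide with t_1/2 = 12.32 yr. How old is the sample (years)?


lambda = ln(2) / t_half = ln(2) / 12.32 = 0.05626195 /yr
t = -ln(A/A0) / lambda
t = -ln(0.891) / 0.05626195
t = 2.0513 yr

2.0513


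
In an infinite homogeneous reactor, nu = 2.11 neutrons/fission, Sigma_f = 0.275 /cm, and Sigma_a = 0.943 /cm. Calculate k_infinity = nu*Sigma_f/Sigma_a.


k_inf = nu * Sigma_f / Sigma_a
k_inf = 2.11 * 0.275 / 0.943
k_inf = 0.61532

0.61532


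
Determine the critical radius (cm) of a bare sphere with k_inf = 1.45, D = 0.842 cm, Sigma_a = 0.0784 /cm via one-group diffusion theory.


L^2 = D / Sigma_a = 0.842 / 0.0784 = 10.73980 cm^2
B_m^2 = (k_inf - 1) / L^2 = (1.45 - 1) / 10.73980 = 0.04190022 /cm^2
For a bare sphere: B_g = pi/R, so R_c = pi / sqrt(B_m^2)
R_c = pi / sqrt(0.04190022) = 15.348 cm

15.348


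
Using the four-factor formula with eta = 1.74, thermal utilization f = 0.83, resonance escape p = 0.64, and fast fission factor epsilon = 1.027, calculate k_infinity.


k_inf = eta * f * p * epsilon
k_inf = 1.74 * 0.83 * 0.64 * 1.027
k_inf = 0.94924

0.94924


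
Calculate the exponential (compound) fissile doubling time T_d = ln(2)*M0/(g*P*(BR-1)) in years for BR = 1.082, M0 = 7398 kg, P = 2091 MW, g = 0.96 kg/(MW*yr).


Breeding gain G = BR - 1 = 1.082 - 1 = 0.082
Fissile production rate = g * P * G = 0.96 * 2091 * 0.082 = 164.60352 kg/yr
T_d = ln(2) * M0 / (g * P * G)
T_d = ln(2) * 7398 / 164.60352 = 31.153 yr

31.153


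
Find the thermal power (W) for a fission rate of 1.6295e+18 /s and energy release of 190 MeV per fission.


P = fission_rate * E_MeV * 1.602e-13
P = 1.6295e+18 * 190 * 1.602e-13
P = 4.9599e+07 W

4.9599e+07


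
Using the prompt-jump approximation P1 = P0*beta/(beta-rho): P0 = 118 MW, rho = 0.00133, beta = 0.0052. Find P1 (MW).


P1/P0 = beta / (beta - rho)
P1/P0 = 0.0052 / (0.0052 - 0.00133) = 1.343669
P1 = 118 * 1.343669 = 158.55 MW

158.55


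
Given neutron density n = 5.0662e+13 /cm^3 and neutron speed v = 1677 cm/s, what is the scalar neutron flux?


phi = n * v
phi = 5.0662e+13 * 1677
phi = 8.4960e+16 /cm^2/s

8.4960e+16


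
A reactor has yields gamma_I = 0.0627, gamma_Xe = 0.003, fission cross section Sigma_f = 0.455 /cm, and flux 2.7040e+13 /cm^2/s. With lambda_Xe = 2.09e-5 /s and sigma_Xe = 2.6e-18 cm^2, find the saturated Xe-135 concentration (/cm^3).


Xe_eq = (gamma_I + gamma_Xe) * Sigma_f * phi / (lambda_Xe + sigma_Xe * phi)
Numerator = (0.0627 + 0.003) * 0.455 * 2.7040e+13 = 8.083202e+11
Denominator = 2.09e-5 + 2.6e-18 * 2.7040e+13 = 9.120400e-05
Xe_eq = 8.083202e+11 / 9.120400e-05 = 8.8628e+15 /cm^3

8.8628e+15


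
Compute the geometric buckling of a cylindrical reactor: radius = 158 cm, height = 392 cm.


B^2 = (2.405/R)^2 + (pi/H)^2
B^2 = (2.405/158)^2 + (pi/392)^2
B^2 = 2.9592e-04 /cm^2

2.9592e-04


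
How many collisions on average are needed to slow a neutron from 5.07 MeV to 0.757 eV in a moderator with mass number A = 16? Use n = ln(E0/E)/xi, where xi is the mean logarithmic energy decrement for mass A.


xi = 1 + (A-1)^2/(2A)*ln((A-1)/(A+1)) = 0.1199467 (for A = 16)
n = ln(E0/E) / xi
n = ln(5.07e6 / 0.757) / 0.1199467
n = ln(6.697490e+06) / 0.1199467 = 131.04

131.04


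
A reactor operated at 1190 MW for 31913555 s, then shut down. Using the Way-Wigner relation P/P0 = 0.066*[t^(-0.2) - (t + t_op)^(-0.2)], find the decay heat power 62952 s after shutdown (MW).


P/P0 = 0.066 * [t^(-0.2) - (t + t_op)^(-0.2)]
P/P0 = 0.066 * [62952^(-0.2) - (62952 + 31913555)^(-0.2)]
P/P0 = 0.066 * [0.1096978 - 0.03155250] = 0.005157590
P = 1190 * 0.005157590 = 6.1375 MW

6.1375


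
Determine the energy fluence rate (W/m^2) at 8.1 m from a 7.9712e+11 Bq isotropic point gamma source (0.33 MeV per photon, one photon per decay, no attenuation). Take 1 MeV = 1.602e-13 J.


psi = A * E * 1.602e-13 / (4*pi*r^2)
psi = 7.9712e+11 * 0.33 * 1.602e-13 / (4*pi*8.1^2)
psi = 5.1112e-05 W/m^2

5.1112e-05


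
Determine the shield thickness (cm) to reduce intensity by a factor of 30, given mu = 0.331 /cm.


x = ln(factor) / mu
x = ln(30) / 0.331
x = 10.276 cm

10.276


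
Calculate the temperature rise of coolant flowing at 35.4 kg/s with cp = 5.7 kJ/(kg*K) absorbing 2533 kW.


dT = Q / (m_dot * cp)
dT = 2533 / (35.4 * 5.7)
dT = 12.553 C

12.553


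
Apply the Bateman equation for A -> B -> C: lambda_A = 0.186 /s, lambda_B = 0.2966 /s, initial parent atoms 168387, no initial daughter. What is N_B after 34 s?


N_B(t) = lambda_A * N_A0 / (lambda_B - lambda_A) * [exp(-lambda_A*t) - exp(-lambda_B*t)]
exp(-0.186*34) = 0.001792758; exp(-0.2966*34) = 4.172542e-05
N_B = 0.186 * 168387 / (0.2966 - 0.186) * (0.001792758 - 4.172542e-05)
N_B = 495.86

495.86


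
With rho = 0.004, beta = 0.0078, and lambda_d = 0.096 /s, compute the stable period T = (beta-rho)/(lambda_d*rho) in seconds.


T = (beta - rho) / (lambda_d * rho)
T = (0.0078 - 0.004) / (0.096 * 0.004)
T = 9.8958 s

9.8958


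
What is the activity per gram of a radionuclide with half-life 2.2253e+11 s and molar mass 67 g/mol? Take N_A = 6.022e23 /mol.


lambda = ln(2) / t_half = ln(2) / 2.2253e+11 = 3.114848e-12 /s
SA = lambda * N_A / M
SA = 3.114848e-12 * 6.022e23 / 67
SA = 2.7996e+10 Bq/g

2.7996e+10


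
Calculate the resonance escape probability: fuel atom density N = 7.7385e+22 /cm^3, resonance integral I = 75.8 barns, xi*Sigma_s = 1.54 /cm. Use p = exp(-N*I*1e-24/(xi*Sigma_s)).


p = exp(-N * I * 1e-24 / (xi*Sigma_s))
p = exp(-7.7385e+22 * 75.8 * 1e-24 / 1.54)
p = 0.022171

0.022171


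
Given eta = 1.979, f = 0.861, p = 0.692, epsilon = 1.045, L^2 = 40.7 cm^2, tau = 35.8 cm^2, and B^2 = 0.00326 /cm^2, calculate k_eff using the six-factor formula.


k_inf = eta*f*p*eps = 1.979*0.861*0.692*1.045 = 1.232172
P_TNL = 1/(1 + L^2*B^2) = 1/(1 + 40.7*0.00326) = 0.8828603
P_FNL = exp(-B^2*tau) = exp(-0.00326*35.8) = 0.8898450
k_eff = k_inf * P_TNL * P_FNL = 1.232172 * 0.8828603 * 0.8898450
k_eff = 0.96801

0.96801
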